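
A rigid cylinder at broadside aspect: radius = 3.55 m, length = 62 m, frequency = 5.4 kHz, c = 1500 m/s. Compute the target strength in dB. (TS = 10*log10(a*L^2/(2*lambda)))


lambda = 1500/5400 = 0.27778 m
TS = 10*log10(3.55*62^2/(2*0.27778)) = 43.9

43.9 dB


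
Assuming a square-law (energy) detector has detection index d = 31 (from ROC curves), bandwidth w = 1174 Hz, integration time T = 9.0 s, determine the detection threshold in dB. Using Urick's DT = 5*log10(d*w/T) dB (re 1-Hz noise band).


DT = 5*log10(d*w/T) = 5*log10(31 * 1174 / 9.0) = 5*log10(4043.78) = 18.03

18.03 dB


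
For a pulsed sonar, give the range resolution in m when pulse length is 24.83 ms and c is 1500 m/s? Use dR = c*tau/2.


dR = c*tau/2 = 1500 * 24.83e-3 / 2 = 18.6225

18.6225 m


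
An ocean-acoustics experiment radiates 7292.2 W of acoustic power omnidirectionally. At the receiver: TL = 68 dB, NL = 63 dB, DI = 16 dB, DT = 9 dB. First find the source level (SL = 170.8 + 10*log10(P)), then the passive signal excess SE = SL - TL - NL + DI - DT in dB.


Step 1: SL = 170.8 + 10*log10(7292.2) = 209.43 dB
Step 2: SE = SL - TL - NL + DI - DT = 209.43 - 68 - 63 + 16 - 9 = 85.43

85.43 dB


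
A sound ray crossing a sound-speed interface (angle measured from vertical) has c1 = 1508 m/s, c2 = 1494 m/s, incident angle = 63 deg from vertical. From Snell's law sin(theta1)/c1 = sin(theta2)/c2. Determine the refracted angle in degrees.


61.97 deg


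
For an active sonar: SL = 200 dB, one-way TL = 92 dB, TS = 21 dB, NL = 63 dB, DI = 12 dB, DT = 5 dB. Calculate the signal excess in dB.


SE = SL - 2*TL + TS - NL + DI - DT = 200 - 2*92 + (21) - 63 + 12 - 5 = -19

-19 dB


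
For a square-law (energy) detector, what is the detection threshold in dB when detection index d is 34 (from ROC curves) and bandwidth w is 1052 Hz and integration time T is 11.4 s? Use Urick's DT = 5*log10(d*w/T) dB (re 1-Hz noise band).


DT = 5*log10(d*w/T) = 5*log10(34 * 1052 / 11.4) = 5*log10(3137.54) = 17.48

17.48 dB


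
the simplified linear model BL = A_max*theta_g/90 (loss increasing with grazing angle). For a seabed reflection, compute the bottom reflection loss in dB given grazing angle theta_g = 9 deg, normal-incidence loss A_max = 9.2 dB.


0.92 dB


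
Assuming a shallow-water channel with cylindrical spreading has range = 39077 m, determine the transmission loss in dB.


TL = 10*log10(39077) = 45.92

45.92 dB


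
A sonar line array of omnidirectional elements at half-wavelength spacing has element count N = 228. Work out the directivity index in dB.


23.58 dB


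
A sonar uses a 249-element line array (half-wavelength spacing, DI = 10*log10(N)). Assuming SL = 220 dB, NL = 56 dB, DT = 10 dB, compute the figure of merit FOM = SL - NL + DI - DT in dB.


Step 1: DI = 10*log10(249) = 23.96 dB
Step 2: FOM = SL - NL + DI - DT = 220 - 56 + 23.96 - 10 = 177.96

177.96 dB


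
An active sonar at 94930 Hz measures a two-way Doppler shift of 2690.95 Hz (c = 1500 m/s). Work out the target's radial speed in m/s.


From fd = 2*f*v/c, v = c*fd/(2*f) = 1500 * 2690.95 / (2*94930) = 21.26

21.26 m/s


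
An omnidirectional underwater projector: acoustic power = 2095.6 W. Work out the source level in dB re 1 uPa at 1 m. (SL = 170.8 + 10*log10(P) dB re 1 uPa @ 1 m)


204.01 dB


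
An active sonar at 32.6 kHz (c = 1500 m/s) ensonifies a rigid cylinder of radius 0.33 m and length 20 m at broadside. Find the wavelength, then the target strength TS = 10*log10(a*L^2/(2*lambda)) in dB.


Step 1: lambda = c/f = 1500/32600 = 0.04601 m
Step 2: TS = 10*log10(a*L^2/(2*lambda)) = 10*log10(0.33*20^2/(2*0.04601)) = 31.57

31.57 dB


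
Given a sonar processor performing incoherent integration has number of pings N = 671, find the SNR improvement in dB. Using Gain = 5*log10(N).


Gain = 5*log10(671) = 14.13

14.13 dB


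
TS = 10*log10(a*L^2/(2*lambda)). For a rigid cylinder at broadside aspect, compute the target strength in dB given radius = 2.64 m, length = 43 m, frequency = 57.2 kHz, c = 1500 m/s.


lambda = 1500/57200 = 0.02622 m
TS = 10*log10(2.64*43^2/(2*0.02622)) = 49.69

49.69 dB


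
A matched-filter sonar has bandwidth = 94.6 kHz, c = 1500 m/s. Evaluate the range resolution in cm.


dR = c/(2*BW) = 1500 / (2 * 94.6e3) = 0.0079 m = 0.79 cm

0.79 cm


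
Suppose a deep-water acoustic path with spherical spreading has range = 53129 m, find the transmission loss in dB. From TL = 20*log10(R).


TL = 20*log10(53129) = 94.51

94.51 dB


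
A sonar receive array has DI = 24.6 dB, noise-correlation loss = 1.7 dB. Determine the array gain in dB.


22.9 dB


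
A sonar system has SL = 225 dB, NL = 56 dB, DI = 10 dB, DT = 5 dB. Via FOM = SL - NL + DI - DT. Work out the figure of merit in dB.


174 dB


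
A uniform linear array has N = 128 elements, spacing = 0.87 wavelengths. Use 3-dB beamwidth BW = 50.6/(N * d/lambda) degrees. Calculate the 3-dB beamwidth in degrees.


0.45 deg


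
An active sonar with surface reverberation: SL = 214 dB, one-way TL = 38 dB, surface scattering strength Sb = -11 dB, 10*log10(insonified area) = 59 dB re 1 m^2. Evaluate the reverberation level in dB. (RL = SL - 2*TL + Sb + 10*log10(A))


186 dB


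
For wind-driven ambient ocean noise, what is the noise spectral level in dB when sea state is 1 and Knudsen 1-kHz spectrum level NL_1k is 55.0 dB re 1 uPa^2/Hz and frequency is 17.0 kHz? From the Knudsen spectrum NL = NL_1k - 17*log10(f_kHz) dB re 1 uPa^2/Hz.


NL = NL_1k - 17*log10(f_kHz) = 55.0 - 17*log10(17.0) = 55.0 - (20.92) = 34.08

34.08 dB


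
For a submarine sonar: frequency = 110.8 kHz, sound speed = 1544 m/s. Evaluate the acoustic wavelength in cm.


lambda = c/f = 1544 / 110800 = 0.0139 m = 1.39 cm

1.39 cm


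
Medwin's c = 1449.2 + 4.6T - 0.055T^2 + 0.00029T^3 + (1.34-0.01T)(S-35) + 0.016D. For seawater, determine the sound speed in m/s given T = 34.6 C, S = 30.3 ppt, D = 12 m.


c = 1449.2 + 4.6*34.6 - 0.055*34.6^2 + 0.00029*34.6^3 + (1.34 - 0.01*34.6)*(30.3 - 35) + 0.016*12 = 1550.05

1550.05 m/s


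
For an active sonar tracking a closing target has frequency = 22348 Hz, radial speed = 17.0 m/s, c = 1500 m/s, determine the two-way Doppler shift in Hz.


fd = 2*f*v/c = 2 * 22348 * 17.0 / 1500 = 506.55

506.55 Hz


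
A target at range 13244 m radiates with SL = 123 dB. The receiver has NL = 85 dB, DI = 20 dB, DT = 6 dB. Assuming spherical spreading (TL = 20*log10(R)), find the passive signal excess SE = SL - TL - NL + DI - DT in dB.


-30.44 dB


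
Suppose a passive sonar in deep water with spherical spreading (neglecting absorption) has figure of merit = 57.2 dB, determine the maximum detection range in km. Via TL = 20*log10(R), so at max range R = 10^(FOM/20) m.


At max range FOM = TL, so 20*log10(R) = 57.2
R = 10^(57.2/20) = 724.44 m = 0.72 km

0.72 km


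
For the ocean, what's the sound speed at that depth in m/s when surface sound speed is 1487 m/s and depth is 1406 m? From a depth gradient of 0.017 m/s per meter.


1510.902 m/s


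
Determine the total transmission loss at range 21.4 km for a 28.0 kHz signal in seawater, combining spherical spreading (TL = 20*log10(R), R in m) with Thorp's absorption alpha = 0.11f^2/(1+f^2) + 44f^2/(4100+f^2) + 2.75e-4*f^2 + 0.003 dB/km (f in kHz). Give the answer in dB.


Step 1 (Thorp): alpha = 0.11*784.0/(1+784.0) + 44*784.0/(4100+784.0) + 2.75e-4*784.0 + 0.003 = 7.3915 dB/km
Step 2: TL_spread = 20*log10(21400) = 86.61 dB
Step 3: TL_abs = alpha*R = 7.3915 * 21.4 = 158.18 dB
Step 4: TL_total = 86.61 + 158.18 = 244.79

244.79 dB


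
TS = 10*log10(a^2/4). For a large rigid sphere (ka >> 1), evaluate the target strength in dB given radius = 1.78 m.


TS = 10*log10(1.78^2 / 4) = 10*log10(0.7921) = -1.01

-1.01 dB


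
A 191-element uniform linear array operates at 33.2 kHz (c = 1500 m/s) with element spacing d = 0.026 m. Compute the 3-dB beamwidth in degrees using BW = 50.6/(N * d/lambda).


0.46 deg


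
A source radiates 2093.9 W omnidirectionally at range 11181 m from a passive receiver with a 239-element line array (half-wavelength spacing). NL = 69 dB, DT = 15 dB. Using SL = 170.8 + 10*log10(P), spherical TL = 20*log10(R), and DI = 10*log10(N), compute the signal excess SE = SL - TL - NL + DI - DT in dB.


Step 1: SL = 170.8 + 10*log10(2093.9) = 204.01 dB
Step 2: TL = 20*log10(11181) = 80.97 dB
Step 3: DI = 10*log10(239) = 23.78 dB
Step 4: SE = SL - TL - NL + DI - DT = 204.01 - 80.97 - 69 + 23.78 - 15 = 62.82

62.82 dB


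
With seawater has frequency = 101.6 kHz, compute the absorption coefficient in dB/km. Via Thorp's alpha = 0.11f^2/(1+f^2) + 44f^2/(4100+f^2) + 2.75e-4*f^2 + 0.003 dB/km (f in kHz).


34.444 dB/km


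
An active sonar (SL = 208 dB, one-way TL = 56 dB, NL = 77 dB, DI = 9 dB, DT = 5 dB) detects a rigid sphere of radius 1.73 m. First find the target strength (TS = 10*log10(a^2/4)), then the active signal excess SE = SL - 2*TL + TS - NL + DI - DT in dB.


Step 1: TS = 10*log10(1.73^2/4) = -1.26 dB
Step 2: SE = SL - 2*TL + TS - NL + DI - DT = 208 - 2*56 + (-1.26) - 77 + 9 - 5 = 21.74

21.74 dB


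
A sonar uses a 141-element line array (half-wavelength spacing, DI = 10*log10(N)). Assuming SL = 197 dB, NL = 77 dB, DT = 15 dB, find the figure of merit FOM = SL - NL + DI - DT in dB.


Step 1: DI = 10*log10(141) = 21.49 dB
Step 2: FOM = SL - NL + DI - DT = 197 - 77 + 21.49 - 15 = 126.49

126.49 dB


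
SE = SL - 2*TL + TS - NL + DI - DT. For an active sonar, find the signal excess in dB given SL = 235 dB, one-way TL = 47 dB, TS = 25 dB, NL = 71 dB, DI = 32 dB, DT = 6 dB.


SE = SL - 2*TL + TS - NL + DI - DT = 235 - 2*47 + (25) - 71 + 32 - 6 = 121

121 dB


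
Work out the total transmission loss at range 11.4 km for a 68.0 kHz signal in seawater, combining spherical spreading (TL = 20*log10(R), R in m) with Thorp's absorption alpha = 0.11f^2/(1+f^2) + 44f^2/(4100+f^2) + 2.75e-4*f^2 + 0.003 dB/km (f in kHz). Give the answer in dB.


Step 1 (Thorp): alpha = 0.11*4624.0/(1+4624.0) + 44*4624.0/(4100+4624.0) + 2.75e-4*4624.0 + 0.003 = 24.706 dB/km
Step 2: TL_spread = 20*log10(11400) = 81.14 dB
Step 3: TL_abs = alpha*R = 24.706 * 11.4 = 281.65 dB
Step 4: TL_total = 81.14 + 281.65 = 362.79

362.79 dB


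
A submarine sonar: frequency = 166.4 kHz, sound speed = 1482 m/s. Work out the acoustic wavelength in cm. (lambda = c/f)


lambda = c/f = 1482 / 166400 = 0.0089 m = 0.89 cm

0.89 cm


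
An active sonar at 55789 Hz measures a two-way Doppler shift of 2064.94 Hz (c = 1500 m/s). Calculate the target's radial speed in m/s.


From fd = 2*f*v/c, v = c*fd/(2*f) = 1500 * 2064.94 / (2*55789) = 27.76

27.76 m/s


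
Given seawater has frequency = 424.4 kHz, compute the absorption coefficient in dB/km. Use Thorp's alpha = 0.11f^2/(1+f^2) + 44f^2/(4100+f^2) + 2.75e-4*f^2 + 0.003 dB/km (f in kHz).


f^2 = 180115.36
alpha = 0.11*180115.36/(1+180115.36) + 44*180115.36/(4100+180115.36) + 2.75e-4*180115.36 + 0.003 = 92.665

92.665 dB/km


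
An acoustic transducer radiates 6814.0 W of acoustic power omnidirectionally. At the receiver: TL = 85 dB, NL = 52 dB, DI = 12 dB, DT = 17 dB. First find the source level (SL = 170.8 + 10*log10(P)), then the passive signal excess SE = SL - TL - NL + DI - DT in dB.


Step 1: SL = 170.8 + 10*log10(6814.0) = 209.13 dB
Step 2: SE = SL - TL - NL + DI - DT = 209.13 - 85 - 52 + 12 - 17 = 67.13

67.13 dB


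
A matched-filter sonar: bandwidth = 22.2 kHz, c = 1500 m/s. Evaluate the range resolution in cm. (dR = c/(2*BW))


3.38 cm


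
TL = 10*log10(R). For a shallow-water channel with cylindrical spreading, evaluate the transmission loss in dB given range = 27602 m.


44.41 dB


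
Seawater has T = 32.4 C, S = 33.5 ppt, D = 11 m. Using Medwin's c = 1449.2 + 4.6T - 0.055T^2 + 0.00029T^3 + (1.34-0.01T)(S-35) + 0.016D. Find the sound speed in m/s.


c = 1449.2 + 4.6*32.4 - 0.055*32.4^2 + 0.00029*32.4^3 + (1.34 - 0.01*32.4)*(33.5 - 35) + 0.016*11 = 1549.02

1549.02 m/s


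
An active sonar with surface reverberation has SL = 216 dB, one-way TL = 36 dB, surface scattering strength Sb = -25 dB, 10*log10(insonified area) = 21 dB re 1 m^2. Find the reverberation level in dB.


RL = SL - 2*TL + Sb + 10*log10(A) = 216 - 2*36 + (-25) + 21 = 140

140 dB


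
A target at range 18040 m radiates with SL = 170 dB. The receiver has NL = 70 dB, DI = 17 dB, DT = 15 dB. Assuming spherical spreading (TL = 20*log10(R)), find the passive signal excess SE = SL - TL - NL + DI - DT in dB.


16.88 dB


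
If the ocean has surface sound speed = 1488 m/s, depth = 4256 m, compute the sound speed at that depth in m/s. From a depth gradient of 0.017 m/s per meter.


1560.352 m/s


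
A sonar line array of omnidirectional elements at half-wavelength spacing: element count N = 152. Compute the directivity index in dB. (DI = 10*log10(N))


21.82 dB


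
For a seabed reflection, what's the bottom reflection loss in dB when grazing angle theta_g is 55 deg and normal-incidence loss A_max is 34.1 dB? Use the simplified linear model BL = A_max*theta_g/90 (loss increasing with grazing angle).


20.84 dB


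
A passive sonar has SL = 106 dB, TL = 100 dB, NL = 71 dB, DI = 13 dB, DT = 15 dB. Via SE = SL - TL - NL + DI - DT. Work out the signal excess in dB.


-67 dB


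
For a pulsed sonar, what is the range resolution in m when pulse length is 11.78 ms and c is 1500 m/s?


dR = c*tau/2 = 1500 * 11.78e-3 / 2 = 8.835

8.835 m


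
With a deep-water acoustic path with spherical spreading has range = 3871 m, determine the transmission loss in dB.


TL = 20*log10(3871) = 71.76

71.76 dB


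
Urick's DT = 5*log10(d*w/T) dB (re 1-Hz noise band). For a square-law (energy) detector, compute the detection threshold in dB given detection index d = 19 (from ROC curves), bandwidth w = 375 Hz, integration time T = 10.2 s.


DT = 5*log10(d*w/T) = 5*log10(19 * 375 / 10.2) = 5*log10(698.53) = 14.22

14.22 dB


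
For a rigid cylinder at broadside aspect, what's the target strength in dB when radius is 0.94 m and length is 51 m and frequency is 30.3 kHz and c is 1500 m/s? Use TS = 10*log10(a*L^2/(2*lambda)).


lambda = 1500/30300 = 0.0495 m
TS = 10*log10(0.94*51^2/(2*0.0495)) = 43.93

43.93 dB


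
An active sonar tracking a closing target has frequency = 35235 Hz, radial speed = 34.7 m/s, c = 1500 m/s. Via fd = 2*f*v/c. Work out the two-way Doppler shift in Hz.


fd = 2*f*v/c = 2 * 35235 * 34.7 / 1500 = 1630.21

1630.21 Hz


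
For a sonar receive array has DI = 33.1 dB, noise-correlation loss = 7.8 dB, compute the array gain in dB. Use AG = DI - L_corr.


AG = DI - L_corr = 33.1 - 7.8 = 25.3

25.3 dB


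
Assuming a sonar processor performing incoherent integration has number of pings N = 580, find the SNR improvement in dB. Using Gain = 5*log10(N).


Gain = 5*log10(580) = 13.82

13.82 dB


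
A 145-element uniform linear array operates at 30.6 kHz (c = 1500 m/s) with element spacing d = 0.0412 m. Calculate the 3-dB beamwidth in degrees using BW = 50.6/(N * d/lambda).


0.42 deg


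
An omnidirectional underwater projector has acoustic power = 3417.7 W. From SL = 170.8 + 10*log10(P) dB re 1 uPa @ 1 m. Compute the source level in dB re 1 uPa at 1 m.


SL = 170.8 + 10*log10(3417.7) = 170.8 + 35.34 = 206.14

206.14 dB


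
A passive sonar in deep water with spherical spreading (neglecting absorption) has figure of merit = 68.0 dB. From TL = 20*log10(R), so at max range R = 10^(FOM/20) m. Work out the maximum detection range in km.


At max range FOM = TL, so 20*log10(R) = 68.0
R = 10^(68.0/20) = 2511.89 m = 2.51 km

2.51 km


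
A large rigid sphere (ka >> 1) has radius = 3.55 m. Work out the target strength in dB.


TS = 10*log10(3.55^2 / 4) = 10*log10(3.150625) = 4.98

4.98 dB


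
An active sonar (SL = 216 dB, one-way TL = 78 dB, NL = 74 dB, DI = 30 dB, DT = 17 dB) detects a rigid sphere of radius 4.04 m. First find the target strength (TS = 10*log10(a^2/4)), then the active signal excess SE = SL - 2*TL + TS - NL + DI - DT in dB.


Step 1: TS = 10*log10(4.04^2/4) = 6.11 dB
Step 2: SE = SL - 2*TL + TS - NL + DI - DT = 216 - 2*78 + (6.11) - 74 + 30 - 17 = 5.11

5.11 dB


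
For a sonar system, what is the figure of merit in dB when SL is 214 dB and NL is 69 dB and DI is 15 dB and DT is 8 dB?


FOM = SL - NL + DI - DT = 214 - 69 + 15 - 8 = 152

152 dB


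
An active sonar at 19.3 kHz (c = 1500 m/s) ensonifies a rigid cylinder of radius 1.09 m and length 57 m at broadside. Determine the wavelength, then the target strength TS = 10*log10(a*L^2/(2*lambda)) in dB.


Step 1: lambda = c/f = 1500/19300 = 0.07772 m
Step 2: TS = 10*log10(a*L^2/(2*lambda)) = 10*log10(1.09*57^2/(2*0.07772)) = 43.58

43.58 dB


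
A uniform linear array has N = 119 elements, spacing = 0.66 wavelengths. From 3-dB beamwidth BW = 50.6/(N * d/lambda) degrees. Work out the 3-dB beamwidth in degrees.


BW = 50.6 / (119 * 0.66) = 50.6 / 78.54 = 0.64

0.64 deg


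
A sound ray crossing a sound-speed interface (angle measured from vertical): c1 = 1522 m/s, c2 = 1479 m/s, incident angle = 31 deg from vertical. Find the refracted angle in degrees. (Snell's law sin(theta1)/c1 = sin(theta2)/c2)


sin(theta2) = (c2/c1)*sin(theta1) = (1479/1522)*sin(31 deg) = 0.50049
theta2 = arcsin(0.50049) = 30.03

30.03 deg


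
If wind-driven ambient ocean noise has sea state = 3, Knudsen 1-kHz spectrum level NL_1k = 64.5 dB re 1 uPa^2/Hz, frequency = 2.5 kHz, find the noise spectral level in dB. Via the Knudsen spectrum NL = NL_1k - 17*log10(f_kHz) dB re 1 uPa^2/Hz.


NL = NL_1k - 17*log10(f_kHz) = 64.5 - 17*log10(2.5) = 64.5 - (6.76) = 57.74

57.74 dB


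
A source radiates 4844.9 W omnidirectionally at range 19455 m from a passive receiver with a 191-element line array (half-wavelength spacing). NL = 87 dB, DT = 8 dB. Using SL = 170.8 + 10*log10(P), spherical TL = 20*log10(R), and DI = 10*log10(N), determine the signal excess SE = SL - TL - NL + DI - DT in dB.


Step 1: SL = 170.8 + 10*log10(4844.9) = 207.65 dB
Step 2: TL = 20*log10(19455) = 85.78 dB
Step 3: DI = 10*log10(191) = 22.81 dB
Step 4: SE = SL - TL - NL + DI - DT = 207.65 - 85.78 - 87 + 22.81 - 8 = 49.68

49.68 dB


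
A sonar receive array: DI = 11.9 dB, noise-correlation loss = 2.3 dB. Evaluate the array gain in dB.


AG = DI - L_corr = 11.9 - 2.3 = 9.6

9.6 dB


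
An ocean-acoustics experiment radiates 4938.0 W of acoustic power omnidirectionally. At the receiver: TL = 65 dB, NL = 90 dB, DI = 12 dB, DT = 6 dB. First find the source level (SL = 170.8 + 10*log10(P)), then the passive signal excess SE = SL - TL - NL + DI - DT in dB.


Step 1: SL = 170.8 + 10*log10(4938.0) = 207.74 dB
Step 2: SE = SL - TL - NL + DI - DT = 207.74 - 65 - 90 + 12 - 6 = 58.74

58.74 dB


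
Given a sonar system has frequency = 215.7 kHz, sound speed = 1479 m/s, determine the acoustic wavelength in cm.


lambda = c/f = 1479 / 215700 = 0.0069 m = 0.69 cm

0.69 cm


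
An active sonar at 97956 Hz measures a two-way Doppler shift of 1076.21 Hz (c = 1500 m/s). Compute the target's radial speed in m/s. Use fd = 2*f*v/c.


From fd = 2*f*v/c, v = c*fd/(2*f) = 1500 * 1076.21 / (2*97956) = 8.24

8.24 m/s


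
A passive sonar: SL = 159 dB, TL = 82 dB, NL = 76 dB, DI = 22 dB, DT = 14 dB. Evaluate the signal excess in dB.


SE = SL - TL - NL + DI - DT = 159 - 82 - 76 + 22 - 14 = 9

9 dB


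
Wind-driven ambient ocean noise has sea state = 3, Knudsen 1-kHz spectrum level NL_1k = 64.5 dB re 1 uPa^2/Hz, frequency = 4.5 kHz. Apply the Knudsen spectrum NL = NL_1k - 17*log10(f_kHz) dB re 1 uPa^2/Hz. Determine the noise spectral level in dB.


NL = NL_1k - 17*log10(f_kHz) = 64.5 - 17*log10(4.5) = 64.5 - (11.1) = 53.4

53.4 dB


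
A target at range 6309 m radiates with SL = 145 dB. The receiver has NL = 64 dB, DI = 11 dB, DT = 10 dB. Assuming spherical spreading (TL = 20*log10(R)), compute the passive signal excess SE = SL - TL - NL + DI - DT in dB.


6.0 dB


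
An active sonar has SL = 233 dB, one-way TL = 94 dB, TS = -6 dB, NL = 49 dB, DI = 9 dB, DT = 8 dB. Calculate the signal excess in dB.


-9 dB


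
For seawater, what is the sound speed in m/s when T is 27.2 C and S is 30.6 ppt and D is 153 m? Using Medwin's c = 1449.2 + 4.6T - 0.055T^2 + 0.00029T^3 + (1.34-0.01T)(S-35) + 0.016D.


c = 1449.2 + 4.6*27.2 - 0.055*27.2^2 + 0.00029*27.2^3 + (1.34 - 0.01*27.2)*(30.6 - 35) + 0.016*153 = 1537.21

1537.21 m/s


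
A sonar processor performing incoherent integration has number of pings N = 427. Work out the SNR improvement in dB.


Gain = 5*log10(427) = 13.15

13.15 dB


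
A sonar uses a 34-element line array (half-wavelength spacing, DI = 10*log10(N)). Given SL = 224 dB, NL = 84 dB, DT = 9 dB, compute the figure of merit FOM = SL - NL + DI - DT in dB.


Step 1: DI = 10*log10(34) = 15.31 dB
Step 2: FOM = SL - NL + DI - DT = 224 - 84 + 15.31 - 9 = 146.31

146.31 dB


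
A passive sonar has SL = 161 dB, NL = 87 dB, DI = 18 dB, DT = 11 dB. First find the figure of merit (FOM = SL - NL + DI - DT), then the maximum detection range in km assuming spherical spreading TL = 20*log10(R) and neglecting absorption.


Step 1: FOM = SL - NL + DI - DT = 161 - 87 + 18 - 11 = 81 dB
Step 2: at max range FOM = TL = 20*log10(R), so R = 10^(81/20) = 11220.18 m = 11.22 km

11.22 km


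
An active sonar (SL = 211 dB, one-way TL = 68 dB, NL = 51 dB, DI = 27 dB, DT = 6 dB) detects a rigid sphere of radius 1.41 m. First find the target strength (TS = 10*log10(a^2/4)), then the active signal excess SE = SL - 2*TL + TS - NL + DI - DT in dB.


Step 1: TS = 10*log10(1.41^2/4) = -3.04 dB
Step 2: SE = SL - 2*TL + TS - NL + DI - DT = 211 - 2*68 + (-3.04) - 51 + 27 - 6 = 41.96

41.96 dB


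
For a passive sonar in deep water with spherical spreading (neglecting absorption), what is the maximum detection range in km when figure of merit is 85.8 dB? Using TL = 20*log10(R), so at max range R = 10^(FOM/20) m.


At max range FOM = TL, so 20*log10(R) = 85.8
R = 10^(85.8/20) = 19498.45 m = 19.5 km

19.5 km


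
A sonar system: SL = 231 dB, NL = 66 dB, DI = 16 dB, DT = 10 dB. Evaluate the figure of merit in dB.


171 dB


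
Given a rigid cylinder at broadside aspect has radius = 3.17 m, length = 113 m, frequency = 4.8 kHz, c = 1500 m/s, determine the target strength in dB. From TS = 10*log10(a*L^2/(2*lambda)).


lambda = 1500/4800 = 0.3125 m
TS = 10*log10(3.17*113^2/(2*0.3125)) = 48.11

48.11 dB


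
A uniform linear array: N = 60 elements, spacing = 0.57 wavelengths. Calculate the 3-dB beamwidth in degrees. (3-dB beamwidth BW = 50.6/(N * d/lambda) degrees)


BW = 50.6 / (60 * 0.57) = 50.6 / 34.2 = 1.48

1.48 deg


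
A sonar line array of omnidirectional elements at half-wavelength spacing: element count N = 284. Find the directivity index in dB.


DI = 10*log10(284) = 24.53

24.53 dB


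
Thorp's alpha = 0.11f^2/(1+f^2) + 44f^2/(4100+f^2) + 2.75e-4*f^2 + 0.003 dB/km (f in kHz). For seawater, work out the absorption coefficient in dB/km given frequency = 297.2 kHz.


f^2 = 88327.84
alpha = 0.11*88327.84/(1+88327.84) + 44*88327.84/(4100+88327.84) + 2.75e-4*88327.84 + 0.003 = 66.451

66.451 dB/km


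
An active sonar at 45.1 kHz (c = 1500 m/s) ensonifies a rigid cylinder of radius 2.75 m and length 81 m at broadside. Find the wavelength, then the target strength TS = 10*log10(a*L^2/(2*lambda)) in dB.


Step 1: lambda = c/f = 1500/45100 = 0.03326 m
Step 2: TS = 10*log10(a*L^2/(2*lambda)) = 10*log10(2.75*81^2/(2*0.03326)) = 54.33

54.33 dB


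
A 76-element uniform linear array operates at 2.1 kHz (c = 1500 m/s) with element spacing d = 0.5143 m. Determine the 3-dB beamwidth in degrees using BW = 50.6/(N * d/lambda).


0.92 deg


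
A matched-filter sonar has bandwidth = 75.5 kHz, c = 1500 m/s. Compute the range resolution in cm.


0.99 cm


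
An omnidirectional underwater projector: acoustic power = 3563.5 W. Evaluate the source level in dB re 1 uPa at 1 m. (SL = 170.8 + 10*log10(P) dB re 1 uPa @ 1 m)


SL = 170.8 + 10*log10(3563.5) = 170.8 + 35.52 = 206.32

206.32 dB


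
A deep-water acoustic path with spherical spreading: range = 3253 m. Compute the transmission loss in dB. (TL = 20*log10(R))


TL = 20*log10(3253) = 70.25

70.25 dB


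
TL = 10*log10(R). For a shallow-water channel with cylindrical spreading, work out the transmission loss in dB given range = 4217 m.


TL = 10*log10(4217) = 36.25

36.25 dB


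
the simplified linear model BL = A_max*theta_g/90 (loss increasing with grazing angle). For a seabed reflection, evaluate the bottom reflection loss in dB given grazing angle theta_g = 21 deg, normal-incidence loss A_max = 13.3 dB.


BL = A_max * theta_g / 90 = 13.3 * 21 / 90 = 3.1

3.1 dB


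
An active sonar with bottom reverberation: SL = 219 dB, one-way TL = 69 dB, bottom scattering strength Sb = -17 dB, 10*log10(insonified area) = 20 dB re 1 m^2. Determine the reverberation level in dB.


RL = SL - 2*TL + Sb + 10*log10(A) = 219 - 2*69 + (-17) + 20 = 84

84 dB


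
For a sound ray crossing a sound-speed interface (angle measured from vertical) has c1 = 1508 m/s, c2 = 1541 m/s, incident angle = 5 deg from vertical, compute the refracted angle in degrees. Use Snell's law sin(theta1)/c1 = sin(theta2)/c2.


5.11 deg


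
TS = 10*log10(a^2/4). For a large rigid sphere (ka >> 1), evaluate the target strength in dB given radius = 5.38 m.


TS = 10*log10(5.38^2 / 4) = 10*log10(7.2361) = 8.6

8.6 dB


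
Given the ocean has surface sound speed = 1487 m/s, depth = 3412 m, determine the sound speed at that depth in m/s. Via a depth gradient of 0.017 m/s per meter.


1545.004 m/s


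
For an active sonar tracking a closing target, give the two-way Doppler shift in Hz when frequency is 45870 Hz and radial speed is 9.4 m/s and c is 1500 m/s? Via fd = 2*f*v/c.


fd = 2*f*v/c = 2 * 45870 * 9.4 / 1500 = 574.9

574.9 Hz


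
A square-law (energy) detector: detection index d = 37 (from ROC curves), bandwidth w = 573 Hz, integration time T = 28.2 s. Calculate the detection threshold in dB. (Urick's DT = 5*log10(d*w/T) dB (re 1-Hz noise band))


DT = 5*log10(d*w/T) = 5*log10(37 * 573 / 28.2) = 5*log10(751.81) = 14.38

14.38 dB


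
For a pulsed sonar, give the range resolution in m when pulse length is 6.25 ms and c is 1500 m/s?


dR = c*tau/2 = 1500 * 6.25e-3 / 2 = 4.6875

4.6875 m


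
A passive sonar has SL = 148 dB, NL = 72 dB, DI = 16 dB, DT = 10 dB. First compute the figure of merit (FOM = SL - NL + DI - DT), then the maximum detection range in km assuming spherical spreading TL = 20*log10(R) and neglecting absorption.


Step 1: FOM = SL - NL + DI - DT = 148 - 72 + 16 - 10 = 82 dB
Step 2: at max range FOM = TL = 20*log10(R), so R = 10^(82/20) = 12589.25 m = 12.59 km

12.59 km


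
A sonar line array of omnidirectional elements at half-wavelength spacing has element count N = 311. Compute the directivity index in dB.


DI = 10*log10(311) = 24.93

24.93 dB


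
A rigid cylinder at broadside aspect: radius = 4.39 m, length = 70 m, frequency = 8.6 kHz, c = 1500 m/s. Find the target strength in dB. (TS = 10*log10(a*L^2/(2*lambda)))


lambda = 1500/8600 = 0.17442 m
TS = 10*log10(4.39*70^2/(2*0.17442)) = 47.9

47.9 dB


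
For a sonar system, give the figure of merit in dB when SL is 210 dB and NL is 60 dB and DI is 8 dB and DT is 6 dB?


152 dB


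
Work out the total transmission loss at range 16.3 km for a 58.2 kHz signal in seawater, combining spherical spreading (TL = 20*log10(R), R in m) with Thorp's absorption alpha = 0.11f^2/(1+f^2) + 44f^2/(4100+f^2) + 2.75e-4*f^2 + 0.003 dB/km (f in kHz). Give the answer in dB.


Step 1 (Thorp): alpha = 0.11*3387.24/(1+3387.24) + 44*3387.24/(4100+3387.24) + 2.75e-4*3387.24 + 0.003 = 20.9501 dB/km
Step 2: TL_spread = 20*log10(16300) = 84.24 dB
Step 3: TL_abs = alpha*R = 20.9501 * 16.3 = 341.49 dB
Step 4: TL_total = 84.24 + 341.49 = 425.73

425.73 dB


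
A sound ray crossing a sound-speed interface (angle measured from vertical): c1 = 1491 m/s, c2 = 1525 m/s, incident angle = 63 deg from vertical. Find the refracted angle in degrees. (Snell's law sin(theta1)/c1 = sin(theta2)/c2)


sin(theta2) = (c2/c1)*sin(theta1) = (1525/1491)*sin(63 deg) = 0.91132
theta2 = arcsin(0.91132) = 65.69

65.69 deg


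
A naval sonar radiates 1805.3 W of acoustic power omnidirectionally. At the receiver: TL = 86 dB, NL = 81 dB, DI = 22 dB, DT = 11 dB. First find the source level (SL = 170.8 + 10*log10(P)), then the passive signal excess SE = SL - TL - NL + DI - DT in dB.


Step 1: SL = 170.8 + 10*log10(1805.3) = 203.37 dB
Step 2: SE = SL - TL - NL + DI - DT = 203.37 - 86 - 81 + 22 - 11 = 47.37

47.37 dB


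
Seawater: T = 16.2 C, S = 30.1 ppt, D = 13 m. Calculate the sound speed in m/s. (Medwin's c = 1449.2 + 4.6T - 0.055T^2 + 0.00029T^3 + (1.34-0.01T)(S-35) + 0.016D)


1504.95 m/s


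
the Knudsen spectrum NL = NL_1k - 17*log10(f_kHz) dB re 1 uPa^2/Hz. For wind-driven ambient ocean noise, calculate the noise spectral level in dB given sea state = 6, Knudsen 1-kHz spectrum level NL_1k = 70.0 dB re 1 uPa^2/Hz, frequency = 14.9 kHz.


50.06 dB


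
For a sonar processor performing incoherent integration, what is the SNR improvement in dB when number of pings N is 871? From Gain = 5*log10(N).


Gain = 5*log10(871) = 14.7

14.7 dB


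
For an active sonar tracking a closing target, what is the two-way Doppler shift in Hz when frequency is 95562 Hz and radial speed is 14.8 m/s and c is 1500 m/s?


fd = 2*f*v/c = 2 * 95562 * 14.8 / 1500 = 1885.76

1885.76 Hz


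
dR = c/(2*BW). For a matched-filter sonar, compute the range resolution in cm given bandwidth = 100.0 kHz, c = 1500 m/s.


dR = c/(2*BW) = 1500 / (2 * 100.0e3) = 0.0075 m = 0.75 cm

0.75 cm


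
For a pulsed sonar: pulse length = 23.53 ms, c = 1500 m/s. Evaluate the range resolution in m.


dR = c*tau/2 = 1500 * 23.53e-3 / 2 = 17.6475

17.6475 m


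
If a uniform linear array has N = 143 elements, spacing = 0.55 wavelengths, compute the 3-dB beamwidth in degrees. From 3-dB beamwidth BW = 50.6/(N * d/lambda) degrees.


BW = 50.6 / (143 * 0.55) = 50.6 / 78.65 = 0.64

0.64 deg


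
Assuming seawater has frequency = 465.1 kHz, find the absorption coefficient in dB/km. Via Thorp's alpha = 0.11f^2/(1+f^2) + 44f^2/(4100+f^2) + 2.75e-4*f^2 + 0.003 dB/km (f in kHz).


f^2 = 216318.01
alpha = 0.11*216318.01/(1+216318.01) + 44*216318.01/(4100+216318.01) + 2.75e-4*216318.01 + 0.003 = 102.782

102.782 dB/km


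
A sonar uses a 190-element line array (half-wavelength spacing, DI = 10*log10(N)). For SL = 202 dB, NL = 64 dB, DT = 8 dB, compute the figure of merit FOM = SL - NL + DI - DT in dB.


Step 1: DI = 10*log10(190) = 22.79 dB
Step 2: FOM = SL - NL + DI - DT = 202 - 64 + 22.79 - 8 = 152.79

152.79 dB


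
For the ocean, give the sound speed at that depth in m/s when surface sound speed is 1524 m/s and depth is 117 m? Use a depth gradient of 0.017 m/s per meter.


c = 1524 + 0.017 * 117 = 1525.989

1525.989 m/s


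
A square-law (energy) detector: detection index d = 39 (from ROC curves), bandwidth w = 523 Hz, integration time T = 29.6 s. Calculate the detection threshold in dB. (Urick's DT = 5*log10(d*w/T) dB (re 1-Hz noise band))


DT = 5*log10(d*w/T) = 5*log10(39 * 523 / 29.6) = 5*log10(689.09) = 14.19

14.19 dB


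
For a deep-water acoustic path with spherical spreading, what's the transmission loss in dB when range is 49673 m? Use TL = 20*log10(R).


93.92 dB


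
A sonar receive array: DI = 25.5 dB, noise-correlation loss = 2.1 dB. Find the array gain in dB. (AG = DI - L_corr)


23.4 dB


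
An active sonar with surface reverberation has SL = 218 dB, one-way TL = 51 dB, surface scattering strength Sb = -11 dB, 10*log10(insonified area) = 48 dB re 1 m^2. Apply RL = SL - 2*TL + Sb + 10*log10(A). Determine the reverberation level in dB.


153 dB


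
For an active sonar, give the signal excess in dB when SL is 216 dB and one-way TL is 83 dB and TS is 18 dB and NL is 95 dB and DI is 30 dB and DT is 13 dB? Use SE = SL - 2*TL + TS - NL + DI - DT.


SE = SL - 2*TL + TS - NL + DI - DT = 216 - 2*83 + (18) - 95 + 30 - 13 = -10

-10 dB


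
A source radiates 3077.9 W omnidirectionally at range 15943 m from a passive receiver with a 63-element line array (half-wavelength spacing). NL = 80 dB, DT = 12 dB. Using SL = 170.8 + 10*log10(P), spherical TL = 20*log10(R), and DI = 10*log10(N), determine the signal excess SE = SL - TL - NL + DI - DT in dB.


Step 1: SL = 170.8 + 10*log10(3077.9) = 205.68 dB
Step 2: TL = 20*log10(15943) = 84.05 dB
Step 3: DI = 10*log10(63) = 17.99 dB
Step 4: SE = SL - TL - NL + DI - DT = 205.68 - 84.05 - 80 + 17.99 - 12 = 47.62

47.62 dB


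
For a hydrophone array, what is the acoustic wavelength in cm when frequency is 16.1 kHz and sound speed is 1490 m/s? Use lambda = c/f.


9.25 cm


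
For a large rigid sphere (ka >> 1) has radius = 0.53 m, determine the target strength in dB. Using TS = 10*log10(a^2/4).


-11.54 dB


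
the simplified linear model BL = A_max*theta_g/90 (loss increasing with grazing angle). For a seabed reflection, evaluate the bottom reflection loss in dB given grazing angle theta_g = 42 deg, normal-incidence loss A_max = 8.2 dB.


BL = A_max * theta_g / 90 = 8.2 * 42 / 90 = 3.83

3.83 dB


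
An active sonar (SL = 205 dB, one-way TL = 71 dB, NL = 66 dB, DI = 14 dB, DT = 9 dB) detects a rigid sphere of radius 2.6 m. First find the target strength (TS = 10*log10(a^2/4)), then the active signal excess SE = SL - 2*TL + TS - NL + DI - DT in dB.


Step 1: TS = 10*log10(2.6^2/4) = 2.28 dB
Step 2: SE = SL - 2*TL + TS - NL + DI - DT = 205 - 2*71 + (2.28) - 66 + 14 - 9 = 4.28

4.28 dB


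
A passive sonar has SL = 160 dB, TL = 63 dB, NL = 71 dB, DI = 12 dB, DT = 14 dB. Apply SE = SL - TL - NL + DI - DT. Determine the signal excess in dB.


SE = SL - TL - NL + DI - DT = 160 - 63 - 71 + 12 - 14 = 24

24 dB


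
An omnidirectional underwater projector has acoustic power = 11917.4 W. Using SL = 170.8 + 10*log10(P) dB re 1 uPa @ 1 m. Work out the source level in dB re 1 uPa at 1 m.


211.56 dB


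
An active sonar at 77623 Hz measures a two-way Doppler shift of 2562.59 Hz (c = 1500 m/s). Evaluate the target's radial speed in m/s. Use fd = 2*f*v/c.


24.76 m/s


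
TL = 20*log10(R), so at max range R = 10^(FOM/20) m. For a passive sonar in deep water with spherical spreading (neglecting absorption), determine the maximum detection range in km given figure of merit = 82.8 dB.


At max range FOM = TL, so 20*log10(R) = 82.8
R = 10^(82.8/20) = 13803.84 m = 13.8 km

13.8 km


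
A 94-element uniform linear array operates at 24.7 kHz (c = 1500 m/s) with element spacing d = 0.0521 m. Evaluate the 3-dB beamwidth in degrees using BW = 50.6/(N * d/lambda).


0.63 deg


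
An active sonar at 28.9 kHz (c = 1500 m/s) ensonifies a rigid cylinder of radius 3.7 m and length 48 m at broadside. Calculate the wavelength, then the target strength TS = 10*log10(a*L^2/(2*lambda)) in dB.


Step 1: lambda = c/f = 1500/28900 = 0.0519 m
Step 2: TS = 10*log10(a*L^2/(2*lambda)) = 10*log10(3.7*48^2/(2*0.0519)) = 49.14

49.14 dB


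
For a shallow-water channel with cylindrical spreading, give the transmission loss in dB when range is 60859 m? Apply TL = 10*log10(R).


TL = 10*log10(60859) = 47.84

47.84 dB


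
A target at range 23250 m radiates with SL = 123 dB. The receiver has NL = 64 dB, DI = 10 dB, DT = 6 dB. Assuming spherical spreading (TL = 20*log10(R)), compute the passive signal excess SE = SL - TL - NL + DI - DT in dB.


Step 1: TL = 20*log10(23250) = 87.33 dB
Step 2: SE = 123 - 87.33 - 64 + 10 - 6 = -24.33

-24.33 dB


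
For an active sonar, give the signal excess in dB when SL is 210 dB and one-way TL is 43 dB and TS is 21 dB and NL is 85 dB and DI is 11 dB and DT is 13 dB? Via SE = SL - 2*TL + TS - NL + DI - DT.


SE = SL - 2*TL + TS - NL + DI - DT = 210 - 2*43 + (21) - 85 + 11 - 13 = 58

58 dB


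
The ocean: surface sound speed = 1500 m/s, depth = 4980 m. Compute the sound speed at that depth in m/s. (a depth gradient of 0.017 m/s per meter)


c = 1500 + 0.017 * 4980 = 1584.66

1584.66 m/s


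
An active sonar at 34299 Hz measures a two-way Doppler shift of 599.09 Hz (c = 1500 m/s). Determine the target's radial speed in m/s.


From fd = 2*f*v/c, v = c*fd/(2*f) = 1500 * 599.09 / (2*34299) = 13.1

13.1 m/s


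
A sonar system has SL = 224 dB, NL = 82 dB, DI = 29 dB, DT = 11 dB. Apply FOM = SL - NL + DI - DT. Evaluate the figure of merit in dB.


FOM = SL - NL + DI - DT = 224 - 82 + 29 - 11 = 160

160 dB


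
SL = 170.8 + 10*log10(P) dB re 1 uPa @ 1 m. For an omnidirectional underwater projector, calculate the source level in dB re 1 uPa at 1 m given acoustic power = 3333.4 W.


SL = 170.8 + 10*log10(3333.4) = 170.8 + 35.23 = 206.03

206.03 dB


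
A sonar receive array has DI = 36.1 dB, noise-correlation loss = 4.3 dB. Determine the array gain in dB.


AG = DI - L_corr = 36.1 - 4.3 = 31.8

31.8 dB


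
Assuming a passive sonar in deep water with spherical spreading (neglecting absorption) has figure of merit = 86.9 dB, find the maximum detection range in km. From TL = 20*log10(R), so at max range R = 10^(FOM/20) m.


22.13 km


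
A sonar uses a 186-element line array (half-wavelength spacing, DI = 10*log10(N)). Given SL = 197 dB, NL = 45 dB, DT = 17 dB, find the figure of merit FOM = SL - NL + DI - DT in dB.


Step 1: DI = 10*log10(186) = 22.7 dB
Step 2: FOM = SL - NL + DI - DT = 197 - 45 + 22.7 - 17 = 157.7

157.7 dB


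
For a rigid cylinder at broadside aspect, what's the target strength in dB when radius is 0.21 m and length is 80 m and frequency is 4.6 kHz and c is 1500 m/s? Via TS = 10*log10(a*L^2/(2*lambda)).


lambda = 1500/4600 = 0.32609 m
TS = 10*log10(0.21*80^2/(2*0.32609)) = 33.14

33.14 dB


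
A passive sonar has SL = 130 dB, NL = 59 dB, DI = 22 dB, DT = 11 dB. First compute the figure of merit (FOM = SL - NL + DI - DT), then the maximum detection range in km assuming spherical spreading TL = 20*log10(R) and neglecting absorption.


Step 1: FOM = SL - NL + DI - DT = 130 - 59 + 22 - 11 = 82 dB
Step 2: at max range FOM = TL = 20*log10(R), so R = 10^(82/20) = 12589.25 m = 12.59 km

12.59 km


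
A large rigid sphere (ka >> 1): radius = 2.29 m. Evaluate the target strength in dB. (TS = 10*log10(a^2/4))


TS = 10*log10(2.29^2 / 4) = 10*log10(1.311025) = 1.18

1.18 dB


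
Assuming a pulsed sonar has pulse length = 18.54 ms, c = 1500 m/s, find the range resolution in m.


dR = c*tau/2 = 1500 * 18.54e-3 / 2 = 13.905

13.905 m


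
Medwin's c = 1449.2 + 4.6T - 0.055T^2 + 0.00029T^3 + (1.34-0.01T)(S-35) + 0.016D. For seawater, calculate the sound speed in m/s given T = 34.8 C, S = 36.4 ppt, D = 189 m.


1559.31 m/s


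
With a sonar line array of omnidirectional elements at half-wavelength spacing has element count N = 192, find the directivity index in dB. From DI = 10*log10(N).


22.83 dB


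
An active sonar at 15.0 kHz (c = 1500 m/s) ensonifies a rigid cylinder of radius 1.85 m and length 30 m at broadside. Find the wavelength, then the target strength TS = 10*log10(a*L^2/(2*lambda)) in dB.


Step 1: lambda = c/f = 1500/15000 = 0.1 m
Step 2: TS = 10*log10(a*L^2/(2*lambda)) = 10*log10(1.85*30^2/(2*0.1)) = 39.2

39.2 dB


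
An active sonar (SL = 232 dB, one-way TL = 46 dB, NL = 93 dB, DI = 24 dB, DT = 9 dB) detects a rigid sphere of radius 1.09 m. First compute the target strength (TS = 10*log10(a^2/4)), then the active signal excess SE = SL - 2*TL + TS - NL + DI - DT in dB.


Step 1: TS = 10*log10(1.09^2/4) = -5.27 dB
Step 2: SE = SL - 2*TL + TS - NL + DI - DT = 232 - 2*46 + (-5.27) - 93 + 24 - 9 = 56.73

56.73 dB
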